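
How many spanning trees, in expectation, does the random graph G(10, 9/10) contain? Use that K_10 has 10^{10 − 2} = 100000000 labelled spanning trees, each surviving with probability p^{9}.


K_10 has 10^{10 − 2} = 100000000 labelled spanning trees.
For each such spanning tree H, let X_H = 1 if all 9 edges of H are present in G. Then P[X_H = 1] = p^{9} = (9/10)^{9} = 387420489/1000000000.
Summing the indicators: E[X] = Σ_H E[X_H] = 100000000 · p^{9} = 100000000 · 387420489/1000000000 = 387420489/10.
Numerically: E[X] ≈ 3.8742e+07.

E[X] = 100000000 · (9/10)^{9} = 387420489/10 ≈ 3.8742e+07.


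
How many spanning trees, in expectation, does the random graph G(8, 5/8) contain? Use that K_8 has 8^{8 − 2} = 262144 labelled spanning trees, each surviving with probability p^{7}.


K_8 has 8^{8 − 2} = 262144 labelled spanning trees.
For each such spanning tree H, let X_H = 1 if all 7 edges of H are present in G. Then P[X_H = 1] = p^{7} = (5/8)^{7} = 78125/2097152.
By linearity: E[X] = Σ_H E[X_H] = 262144 · p^{7} = 262144 · 78125/2097152 = 78125/8.
Numerically: E[X] ≈ 9.77e+03.

E[X] = 262144 · (5/8)^{7} = 78125/8 ≈ 9.77e+03.


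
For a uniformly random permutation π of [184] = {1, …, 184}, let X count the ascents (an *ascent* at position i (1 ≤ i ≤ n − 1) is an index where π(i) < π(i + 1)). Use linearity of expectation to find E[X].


Write X = Σ X_I over i = 1, …, 183, with X_I the indicator of one ascent.
There are 183 indicators.
For each fixed i, the pair (π(i), π(i+1)) is a uniformly random ordered pair of distinct values from {1, …, 184}; by symmetry P[π(i) < π(i+1)] = 1/2.
By linearity: E[X] = 183 · (1/2) = (184 − 1) · (1/2) = 183/2 ≈ 91.50000.

E[X] = 183/2 = 91.50000.


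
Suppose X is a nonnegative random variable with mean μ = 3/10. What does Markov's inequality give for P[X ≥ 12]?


μ = E[X] = 3/10, a = 12.
Markov: P[X ≥ 12] ≤ μ/a = (3/10)/12 = 1/40.
Numerically: ≈ 0.02500.
(Since a = 12 > μ = 0.30000, the bound 1/40 is < 1 and informative.)

P[X ≥ 12] ≤ 1/40 ≈ 0.02500.


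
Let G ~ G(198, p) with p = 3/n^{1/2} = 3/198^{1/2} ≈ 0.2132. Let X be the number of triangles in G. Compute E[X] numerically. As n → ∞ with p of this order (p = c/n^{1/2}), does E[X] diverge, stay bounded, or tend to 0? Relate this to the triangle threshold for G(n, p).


Number of potential triangles: C(198, 3) = 1274196.
Each occurs with probability p³ ≈ (0.2132)³ ≈ 9.690942e-03.
By linearity: E[X] = C(198, 3)·p³ ≈ 1274196 · 9.690942e-03 ≈ 12348.1591.
Since α = 1/2 < 1, p = c/n^{1/2} ≫ 1/n is above the triangle threshold p ~ 1/n. Asymptotically E[X] ~ (c³/6)·n^{3(1−α)} = (3³/6)·n^{1.5} → ∞; triangles are abundant w.h.p.

E[X] ≈ 12348.1591; in regime p = Θ(1/n^{1/2}) E[X] diverges (above the triangle threshold p ~ 1/n).


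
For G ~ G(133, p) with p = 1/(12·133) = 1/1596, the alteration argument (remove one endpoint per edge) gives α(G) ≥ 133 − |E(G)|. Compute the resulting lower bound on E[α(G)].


E[|E(G)|] = C(133, 2)·p = 8778 · (1/1596) = 11/2.
E[α(G)] ≥ n − E[|E(G)|] = 133 − 11/2 = 255/2.
Numerically: ≈ 127.500.
(This is only a lower bound; the true E[α(G)] may be larger.)

E[α(G)] ≥ 255/2 ≈ 127.500.


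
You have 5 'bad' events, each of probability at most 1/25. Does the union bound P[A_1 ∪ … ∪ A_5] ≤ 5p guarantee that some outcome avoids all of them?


Union bound: P[∪_{i=1}^{5} A_i] ≤ Σ_i P[A_i] ≤ 5·p = 5·(1/25) = 1/5.
Numerically: 1/5 ≈ 0.200.
Is 1/5 < 1? YES.
Since P[∪ A_i] ≤ 1/5 < 1, the complement has P[∩ A_i^c] ≥ 1 − 1/5 = 4/5 > 0, so some outcome avoids every A_i.

5·p = 1/5 ≈ 0.200; existence CERTIFIED by the union bound.


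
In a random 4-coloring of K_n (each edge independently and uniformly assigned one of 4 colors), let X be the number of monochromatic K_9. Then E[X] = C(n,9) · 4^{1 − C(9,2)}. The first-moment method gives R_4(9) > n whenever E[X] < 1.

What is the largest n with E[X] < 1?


We need C(n, 9) · 4^{1 − 36} < 1, i.e. C(n, 9) < 4^{36 − 1} = 1180591620717411303424.
Check values of n near the boundary:
  n = 909: C(909, 9) = 1122169012923711463931; 1122169012923711463931 < 1180591620717411303424? YES
  n = 910: C(910, 9) = 1133378248346922788210; 1133378248346922788210 < 1180591620717411303424? YES
  n = 911: C(911, 9) = 1144686900492291197405; 1144686900492291197405 < 1180591620717411303424? YES
  n = 912: C(912, 9) = 1156095740032081475120; 1156095740032081475120 < 1180591620717411303424? YES
  n = 913: C(913, 9) = 1167605542753639808390; 1167605542753639808390 < 1180591620717411303424? YES
  n = 914: C(914, 9) = 1179217089587653905932; 1179217089587653905932 < 1180591620717411303424? YES
  n = 915: C(915, 9) = 1190931166636537885130; 1190931166636537885130 < 1180591620717411303424? NO
  n = 916: C(916, 9) = 1202748565202942340440; 1202748565202942340440 < 1180591620717411303424? NO
The largest n with C(n, 9) < 1180591620717411303424 is n = 914 (where E[X] = 294804272396913476483/295147905179352825856 ≈ 0.999). Hence R_4(9) > 914, i.e. R_4(9) ≥ 915.

Largest n = 914; hence R_4(9) > 914.


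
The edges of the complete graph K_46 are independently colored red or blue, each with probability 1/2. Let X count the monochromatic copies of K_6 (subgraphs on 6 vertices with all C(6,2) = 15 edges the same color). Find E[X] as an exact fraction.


Let X = Σ_S X_S over the C(46, 6) = 9366819 subsets S of size 6, where X_S = 1 if the K_6 on S is monochromatic.
For a fixed S, the K_6 on S has C(6, 2) = 15 edges. P[all 15 edges red] = (1/2)^15, and likewise for blue, so P[monochromatic] = 2·(1/2)^15 = 2^{1 − 15} = 1/16384.
By linearity: E[X] = C(46, 6) · 2^{1 − 15} = 9366819 · 1/16384 = 9366819/16384.
Numerically: E[X] ≈ 571.705.

E[X] = C(46,6)·2^(1−C(6,2)) = 9366819/16384 ≈ 571.705.


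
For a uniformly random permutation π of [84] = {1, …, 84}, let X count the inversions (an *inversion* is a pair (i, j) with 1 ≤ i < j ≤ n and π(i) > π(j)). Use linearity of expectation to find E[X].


Write X = Σ X_I over the C(84, 2) = 3486 pairs i < j, with X_I the indicator of one inversion.
There are 3486 indicators.
For each fixed pair i < j, the values π(i) and π(j) are two distinct elements of {1, …, 84} in uniformly random order; by symmetry P[π(i) > π(j)] = 1/2.
By linearity: E[X] = 3486 · (1/2) = C(84, 2) · (1/2) = 3486/2 = 1743 ≈ 1743.00000.

E[X] = 1743 = 1743.00000.


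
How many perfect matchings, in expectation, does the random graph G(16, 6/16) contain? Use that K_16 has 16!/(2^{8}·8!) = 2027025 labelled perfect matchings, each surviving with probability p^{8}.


K_16 has 16!/(2^{8}·8!) = 2027025 labelled perfect matchings.
For each such perfect matching H, let X_H = 1 if all 8 edges of H are present in G. Then P[X_H = 1] = p^{8} = (3/8)^{8} = 6561/16777216.
Summing the indicators: E[X] = Σ_H E[X_H] = 2027025 · p^{8} = 2027025 · 6561/16777216 = 13299311025/16777216.
Numerically: E[X] ≈ 792.7.

E[X] = 2027025 · (3/8)^{8} = 13299311025/16777216 ≈ 792.7.


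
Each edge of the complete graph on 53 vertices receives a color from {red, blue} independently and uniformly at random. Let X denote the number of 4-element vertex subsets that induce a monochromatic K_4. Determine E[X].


Let X = Σ_S X_S over the C(53, 4) = 292825 subsets S of size 4, where X_S = 1 if the K_4 on S is monochromatic.
For a fixed S, the K_4 on S has C(4, 2) = 6 edges. P[all 6 edges red] = (1/2)^6, and likewise for blue, so P[monochromatic] = 2·(1/2)^6 = 2^{1 − 6} = 1/32.
By linearity of expectation: E[X] = C(53, 4) · 2^{1 − 6} = 292825 · 1/32 = 292825/32.
Numerically: E[X] ≈ 9150.7812.

E[X] = C(53,4)·2^(1−C(4,2)) = 292825/32 ≈ 9150.7812.


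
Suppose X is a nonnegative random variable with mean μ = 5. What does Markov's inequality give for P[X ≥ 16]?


μ = E[X] = 5, a = 16.
Markov: P[X ≥ 16] ≤ μ/a = (5)/16 = 5/16.
Numerically: ≈ 0.31250.
(Since a = 16 > μ = 5.00000, the bound 5/16 is < 1 and informative.)

P[X ≥ 16] ≤ 5/16 ≈ 0.31250.


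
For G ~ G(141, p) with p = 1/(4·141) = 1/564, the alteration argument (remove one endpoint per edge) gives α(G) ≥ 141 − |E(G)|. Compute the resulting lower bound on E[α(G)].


E[|E(G)|] = C(141, 2)·p = 9870 · (1/564) = 35/2.
E[α(G)] ≥ n − E[|E(G)|] = 141 − 35/2 = 247/2.
Numerically: ≈ 123.500000.
(This is only a lower bound; the true E[α(G)] may be larger.)

E[α(G)] ≥ 247/2 ≈ 123.500000.


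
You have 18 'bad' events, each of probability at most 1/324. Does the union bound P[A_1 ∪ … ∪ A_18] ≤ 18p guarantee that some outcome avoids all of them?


Union bound: P[∪_{i=1}^{18} A_i] ≤ Σ_i P[A_i] ≤ 18·p = 18·(1/324) = 1/18.
Numerically: 1/18 ≈ 0.056.
Is 1/18 < 1? YES.
Since P[∪ A_i] ≤ 1/18 < 1, the complement has P[∩ A_i^c] ≥ 1 − 1/18 = 17/18 > 0, so some outcome avoids every A_i.

18·p = 1/18 ≈ 0.056; existence CERTIFIED by the union bound.


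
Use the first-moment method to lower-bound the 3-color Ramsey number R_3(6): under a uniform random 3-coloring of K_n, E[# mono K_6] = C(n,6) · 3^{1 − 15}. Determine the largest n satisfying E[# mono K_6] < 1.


We need C(n, 6) · 3^{1 − 15} < 1, i.e. C(n, 6) < 3^{15 − 1} = 4782969.
Check values of n near the boundary:
  n = 38: C(38, 6) = 2760681; 2760681 < 4782969? YES
  n = 39: C(39, 6) = 3262623; 3262623 < 4782969? YES
  n = 40: C(40, 6) = 3838380; 3838380 < 4782969? YES
  n = 41: C(41, 6) = 4496388; 4496388 < 4782969? YES
  n = 42: C(42, 6) = 5245786; 5245786 < 4782969? NO
  n = 43: C(43, 6) = 6096454; 6096454 < 4782969? NO
The largest n with C(n, 6) < 4782969 is n = 41 (where E[X] = 1498796/1594323 ≈ 0.94008). Hence R_3(6) > 41, i.e. R_3(6) ≥ 42.

Largest n = 41; hence R_3(6) > 41.


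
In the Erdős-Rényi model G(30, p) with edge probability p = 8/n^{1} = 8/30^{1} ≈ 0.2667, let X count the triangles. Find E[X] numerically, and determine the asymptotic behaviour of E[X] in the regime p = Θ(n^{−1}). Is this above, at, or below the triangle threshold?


Number of potential triangles: C(30, 3) = 4060.
Each occurs with probability p³ ≈ (0.2667)³ ≈ 1.896296e-02.
By linearity: E[X] = C(30, 3)·p³ ≈ 4060 · 1.896296e-02 ≈ 76.9896.
Here α = 1, so p = 8/n is exactly at the triangle threshold p ~ 1/n. Asymptotically E[X] → c³/6 = 8³/6 = 256/3 ≈ 85.3333, a bounded constant. In this regime the triangle count is asymptotically Poisson(c³/6).

E[X] ≈ 76.9896; in regime p = Θ(1/n^{1}) E[X] stays bounded (at the triangle threshold p ~ 1/n).


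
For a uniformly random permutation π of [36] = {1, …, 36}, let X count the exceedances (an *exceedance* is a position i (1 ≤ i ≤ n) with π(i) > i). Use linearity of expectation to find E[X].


Write X = Σ_{i=1}^{36} X_i, where X_i = 1_{π(i) > i}.
For each fixed i, π(i) is uniform over {1, …, 36} (marginal of a uniform permutation), so P[π(i) > i] = (n − i)/n. Summing: Σ_{i=1}^{36} (n − i)/n = (0 + 1 + … + 35)/36 = 36(36 − 1)/(2·36) = (36 − 1)/2.
Hence E[X] = Σ_{i=1}^{36} (36 − i)/36 = 35/2 ≈ 17.5000.

E[X] = 35/2 = 17.5000.


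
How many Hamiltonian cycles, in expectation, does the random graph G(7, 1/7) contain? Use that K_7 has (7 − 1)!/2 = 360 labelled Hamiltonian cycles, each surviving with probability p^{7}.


K_7 has (7 − 1)!/2 = 360 labelled Hamiltonian cycles.
For each such Hamiltonian cycle H, let X_H = 1 if all 7 edges of H are present in G. Then P[X_H = 1] = p^{7} = (1/7)^{7} = 1/823543.
Summing the indicators: E[X] = Σ_H E[X_H] = 360 · p^{7} = 360 · 1/823543 = 360/823543.
Numerically: E[X] ≈ 0.000437.

E[X] = 360 · (1/7)^{7} = 360/823543 ≈ 0.000437.


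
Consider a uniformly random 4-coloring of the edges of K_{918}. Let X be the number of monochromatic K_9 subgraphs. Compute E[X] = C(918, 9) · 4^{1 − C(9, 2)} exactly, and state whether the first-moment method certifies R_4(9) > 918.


E[X] = C(918, 9) · 4^{1 − 36} = 1226696518272037432620 · 4^{−35} = 1226696518272037432620/1180591620717411303424.
As a reduced fraction: E[X] = 306674129568009358155/295147905179352825856 ≈ 1.0390524.
Is E[X] < 1? NO.
Since E[X] ≥ 1, the first-moment bound is inconclusive at n = 918; it does NOT by itself certify R_4(9) > 918.

E[X] = 306674129568009358155/295147905179352825856 ≈ 1.0390524; E[X] ≥ 1; first-moment method inconclusive here.


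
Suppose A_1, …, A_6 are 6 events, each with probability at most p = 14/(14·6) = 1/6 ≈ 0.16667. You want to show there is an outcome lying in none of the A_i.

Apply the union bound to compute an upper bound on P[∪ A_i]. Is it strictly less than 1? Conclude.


Union bound: P[∪_{i=1}^{6} A_i] ≤ Σ_i P[A_i] ≤ 6·p = 6·(1/6) = 1.
Numerically: 1 ≈ 1.00000.
Is 1 < 1? NO.
Since the bound 1 is ≥ 1, the union bound is uninformative here; it does NOT by itself certify existence.

6·p = 1 ≈ 1.00000; existence NOT certified by the union bound.


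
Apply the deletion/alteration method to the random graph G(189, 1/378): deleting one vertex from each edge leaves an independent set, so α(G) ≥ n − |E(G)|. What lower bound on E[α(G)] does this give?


E[|E(G)|] = C(189, 2)·p = 17766 · (1/378) = 47.
E[α(G)] ≥ n − E[|E(G)|] = 189 − 47 = 142.
Numerically: ≈ 142.0000.
(This is only a lower bound; the true E[α(G)] may be larger.)

E[α(G)] ≥ 142 ≈ 142.0000.


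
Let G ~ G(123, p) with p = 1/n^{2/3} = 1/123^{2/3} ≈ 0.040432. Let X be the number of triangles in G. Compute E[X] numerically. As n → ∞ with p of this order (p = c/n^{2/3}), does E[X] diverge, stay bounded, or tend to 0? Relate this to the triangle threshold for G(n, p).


Number of potential triangles: C(123, 3) = 302621.
Each occurs with probability p³ ≈ (0.040432)³ ≈ 6.6098222e-05.
By linearity: E[X] = C(123, 3)·p³ ≈ 302621 · 6.6098222e-05 ≈ 20.00271.
Since α = 2/3 < 1, p = c/n^{2/3} ≫ 1/n is above the triangle threshold p ~ 1/n. Asymptotically E[X] ~ (c³/6)·n^{3(1−α)} = (1³/6)·n^{1} → ∞; triangles are abundant w.h.p.

E[X] ≈ 20.00271; in regime p = Θ(1/n^{2/3}) E[X] diverges (above the triangle threshold p ~ 1/n).


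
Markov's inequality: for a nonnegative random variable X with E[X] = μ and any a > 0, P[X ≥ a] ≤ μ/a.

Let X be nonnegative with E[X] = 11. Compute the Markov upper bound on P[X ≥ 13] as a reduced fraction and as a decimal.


μ = E[X] = 11, a = 13.
Markov: P[X ≥ 13] ≤ μ/a = (11)/13 = 11/13.
Numerically: ≈ 0.8462.
(Since a = 13 > μ = 11.0000, the bound 11/13 is < 1 and informative.)

P[X ≥ 13] ≤ 11/13 ≈ 0.8462.


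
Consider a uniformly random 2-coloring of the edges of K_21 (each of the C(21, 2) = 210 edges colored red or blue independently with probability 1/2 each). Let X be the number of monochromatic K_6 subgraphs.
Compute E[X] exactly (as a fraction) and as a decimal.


Let X = Σ_S X_S over the C(21, 6) = 54264 subsets S of size 6, where X_S = 1 if the K_6 on S is monochromatic.
For a fixed S, the K_6 on S has C(6, 2) = 15 edges. P[all 15 edges red] = (1/2)^15, and likewise for blue, so P[monochromatic] = 2·(1/2)^15 = 2^{1 − 15} = 1/16384.
Summing: E[X] = C(21, 6) · 2^{1 − 15} = 54264 · 1/16384 = 6783/2048.
Numerically: E[X] ≈ 3.312012.

E[X] = C(21,6)·2^(1−C(6,2)) = 6783/2048 ≈ 3.312012.


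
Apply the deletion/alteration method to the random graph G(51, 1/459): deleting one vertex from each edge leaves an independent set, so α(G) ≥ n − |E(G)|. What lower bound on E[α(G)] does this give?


E[|E(G)|] = C(51, 2)·p = 1275 · (1/459) = 25/9.
E[α(G)] ≥ n − E[|E(G)|] = 51 − 25/9 = 434/9.
Numerically: ≈ 48.222222.
(This is only a lower bound; the true E[α(G)] may be larger.)

E[α(G)] ≥ 434/9 ≈ 48.222222.


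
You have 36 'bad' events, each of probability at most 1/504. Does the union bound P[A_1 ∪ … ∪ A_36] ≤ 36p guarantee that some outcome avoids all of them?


Union bound: P[∪_{i=1}^{36} A_i] ≤ Σ_i P[A_i] ≤ 36·p = 36·(1/504) = 1/14.
Numerically: 1/14 ≈ 0.071.
Is 1/14 < 1? YES.
Since P[∪ A_i] ≤ 1/14 < 1, the complement has P[∩ A_i^c] ≥ 1 − 1/14 = 13/14 > 0, so some outcome avoids every A_i.

36·p = 1/14 ≈ 0.071; existence CERTIFIED by the union bound.


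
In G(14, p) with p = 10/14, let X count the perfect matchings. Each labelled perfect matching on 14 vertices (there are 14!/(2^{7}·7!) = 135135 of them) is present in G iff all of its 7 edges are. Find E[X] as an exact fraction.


K_14 has 14!/(2^{7}·7!) = 135135 labelled perfect matchings.
For each such perfect matching H, let X_H = 1 if all 7 edges of H are present in G. Then P[X_H = 1] = p^{7} = (5/7)^{7} = 78125/823543.
By linearity: E[X] = Σ_H E[X_H] = 135135 · p^{7} = 135135 · 78125/823543 = 1508203125/117649.
Numerically: E[X] ≈ 12820.

E[X] = 135135 · (5/7)^{7} = 1508203125/117649 ≈ 12820.


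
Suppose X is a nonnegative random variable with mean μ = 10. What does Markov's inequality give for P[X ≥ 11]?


μ = E[X] = 10, a = 11.
Markov: P[X ≥ 11] ≤ μ/a = (10)/11 = 10/11.
Numerically: ≈ 0.909.
(Since a = 11 > μ = 10.000, the bound 10/11 is < 1 and informative.)

P[X ≥ 11] ≤ 10/11 ≈ 0.909.


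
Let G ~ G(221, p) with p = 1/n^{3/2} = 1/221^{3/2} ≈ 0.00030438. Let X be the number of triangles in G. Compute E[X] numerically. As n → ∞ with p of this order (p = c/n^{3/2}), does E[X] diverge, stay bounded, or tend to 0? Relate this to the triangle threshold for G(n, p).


Number of potential triangles: C(221, 3) = 1774630.
Each occurs with probability p³ ≈ (0.00030438)³ ≈ 2.8199069e-11.
By linearity: E[X] = C(221, 3)·p³ ≈ 1774630 · 2.8199069e-11 ≈ 0.00005.
Since α = 3/2 > 1, p = c/n^{3/2} = o(1/n) is below the triangle threshold p ~ 1/n. Asymptotically E[X] ~ (c³/6)·n^{3(1−α)} = (1³/6)·n^{-1.5} → 0, so by Markov's inequality G has no triangles w.h.p.

E[X] ≈ 0.00005; in regime p = Θ(1/n^{3/2}) E[X] tends to 0 (below the triangle threshold p ~ 1/n).


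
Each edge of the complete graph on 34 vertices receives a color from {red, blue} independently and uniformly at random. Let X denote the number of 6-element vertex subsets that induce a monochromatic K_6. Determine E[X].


Let X = Σ_S X_S over the C(34, 6) = 1344904 subsets S of size 6, where X_S = 1 if the K_6 on S is monochromatic.
For a fixed S, the K_6 on S has C(6, 2) = 15 edges. P[all 15 edges red] = (1/2)^15, and likewise for blue, so P[monochromatic] = 2·(1/2)^15 = 2^{1 − 15} = 1/16384.
Summing: E[X] = C(34, 6) · 2^{1 − 15} = 1344904 · 1/16384 = 168113/2048.
Numerically: E[X] ≈ 82.086426.

E[X] = C(34,6)·2^(1−C(6,2)) = 168113/2048 ≈ 82.086426.


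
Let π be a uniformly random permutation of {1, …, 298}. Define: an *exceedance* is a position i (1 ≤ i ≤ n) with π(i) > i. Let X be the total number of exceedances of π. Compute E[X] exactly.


Write X = Σ_{i=1}^{298} X_i, where X_i = 1_{π(i) > i}.
For each fixed i, π(i) is uniform over {1, …, 298} (marginal of a uniform permutation), so P[π(i) > i] = (n − i)/n. Summing: Σ_{i=1}^{298} (n − i)/n = (0 + 1 + … + 297)/298 = 298(298 − 1)/(2·298) = (298 − 1)/2.
Hence E[X] = Σ_{i=1}^{298} (298 − i)/298 = 297/2 ≈ 148.500.

E[X] = 297/2 = 148.500.


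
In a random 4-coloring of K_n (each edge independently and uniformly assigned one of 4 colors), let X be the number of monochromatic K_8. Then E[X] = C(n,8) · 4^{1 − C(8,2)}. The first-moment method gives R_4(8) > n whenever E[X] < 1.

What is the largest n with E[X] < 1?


We need C(n, 8) · 4^{1 − 28} < 1, i.e. C(n, 8) < 4^{28 − 1} = 18014398509481984.
Check values of n near the boundary:
  n = 406: C(406, 8) = 17082453897995850; 17082453897995850 < 18014398509481984? YES
  n = 407: C(407, 8) = 17424959239309050; 17424959239309050 < 18014398509481984? YES
  n = 408: C(408, 8) = 17773458424095231; 17773458424095231 < 18014398509481984? YES
  n = 409: C(409, 8) = 18128041135797879; 18128041135797879 < 18014398509481984? NO
  n = 410: C(410, 8) = 18488798173326195; 18488798173326195 < 18014398509481984? NO
The largest n with C(n, 8) < 18014398509481984 is n = 408 (where E[X] = 17773458424095231/18014398509481984 ≈ 0.98663). Hence R_4(8) > 408, i.e. R_4(8) ≥ 409.

Largest n = 408; hence R_4(8) > 408.


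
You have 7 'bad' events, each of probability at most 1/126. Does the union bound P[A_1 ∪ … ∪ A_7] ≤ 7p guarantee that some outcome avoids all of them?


Union bound: P[∪_{i=1}^{7} A_i] ≤ Σ_i P[A_i] ≤ 7·p = 7·(1/126) = 1/18.
Numerically: 1/18 ≈ 0.0555556.
Is 1/18 < 1? YES.
Since P[∪ A_i] ≤ 1/18 < 1, the complement has P[∩ A_i^c] ≥ 1 − 1/18 = 17/18 > 0, so some outcome avoids every A_i.

7·p = 1/18 ≈ 0.0555556; existence CERTIFIED by the union bound.


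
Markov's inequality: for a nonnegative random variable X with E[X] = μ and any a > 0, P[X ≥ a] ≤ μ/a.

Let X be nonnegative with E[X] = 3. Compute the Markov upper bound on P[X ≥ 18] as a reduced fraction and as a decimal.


μ = E[X] = 3, a = 18.
Markov: P[X ≥ 18] ≤ μ/a = (3)/18 = 1/6.
Numerically: ≈ 0.1667.
(Since a = 18 > μ = 3.0000, the bound 1/6 is < 1 and informative.)

P[X ≥ 18] ≤ 1/6 ≈ 0.1667.


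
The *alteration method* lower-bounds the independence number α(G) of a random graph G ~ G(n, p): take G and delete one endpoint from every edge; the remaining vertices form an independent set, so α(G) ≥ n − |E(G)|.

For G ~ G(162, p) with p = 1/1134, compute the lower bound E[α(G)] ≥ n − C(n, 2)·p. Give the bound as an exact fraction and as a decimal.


E[|E(G)|] = C(162, 2)·p = 13041 · (1/1134) = 23/2.
E[α(G)] ≥ n − E[|E(G)|] = 162 − 23/2 = 301/2.
Numerically: ≈ 150.50000.
(This is only a lower bound; the true E[α(G)] may be larger.)

E[α(G)] ≥ 301/2 ≈ 150.50000.


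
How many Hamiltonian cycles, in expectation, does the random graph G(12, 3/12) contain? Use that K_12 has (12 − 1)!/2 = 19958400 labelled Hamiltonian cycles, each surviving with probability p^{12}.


K_12 has (12 − 1)!/2 = 19958400 labelled Hamiltonian cycles.
For each such Hamiltonian cycle H, let X_H = 1 if all 12 edges of H are present in G. Then P[X_H = 1] = p^{12} = (1/4)^{12} = 1/16777216.
By linearity of expectation: E[X] = Σ_H E[X_H] = 19958400 · p^{12} = 19958400 · 1/16777216 = 155925/131072.
Numerically: E[X] ≈ 1.19.

E[X] = 19958400 · (1/4)^{12} = 155925/131072 ≈ 1.19.


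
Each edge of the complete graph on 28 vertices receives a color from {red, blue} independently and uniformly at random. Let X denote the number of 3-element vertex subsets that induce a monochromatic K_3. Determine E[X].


Let X = Σ_S X_S over the C(28, 3) = 3276 subsets S of size 3, where X_S = 1 if the K_3 on S is monochromatic.
For a fixed S, the K_3 on S has C(3, 2) = 3 edges. P[all 3 edges red] = (1/2)^3, and likewise for blue, so P[monochromatic] = 2·(1/2)^3 = 2^{1 − 3} = 1/4.
By linearity of expectation: E[X] = C(28, 3) · 2^{1 − 3} = 3276 · 1/4 = 819.
Numerically: E[X] ≈ 819.000000.

E[X] = C(28,3)·2^(1−C(3,2)) = 819 ≈ 819.000000.


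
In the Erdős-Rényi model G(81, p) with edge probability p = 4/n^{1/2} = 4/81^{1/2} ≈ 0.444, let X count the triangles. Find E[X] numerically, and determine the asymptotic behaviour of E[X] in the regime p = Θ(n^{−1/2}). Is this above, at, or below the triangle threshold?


Number of potential triangles: C(81, 3) = 85320.
Each occurs with probability p³ ≈ (0.444)³ ≈ 8.77915e-02.
By linearity: E[X] = C(81, 3)·p³ ≈ 85320 · 8.77915e-02 ≈ 7490.370.
Since α = 1/2 < 1, p = c/n^{1/2} ≫ 1/n is above the triangle threshold p ~ 1/n. Asymptotically E[X] ~ (c³/6)·n^{3(1−α)} = (4³/6)·n^{1.5} → ∞; triangles are abundant w.h.p.

E[X] ≈ 7490.370; in regime p = Θ(1/n^{1/2}) E[X] diverges (above the triangle threshold p ~ 1/n).


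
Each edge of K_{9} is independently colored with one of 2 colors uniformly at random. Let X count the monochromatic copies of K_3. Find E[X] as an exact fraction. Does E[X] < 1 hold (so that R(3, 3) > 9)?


E[X] = C(9, 3) · 2^{1 − 3} = 84 · 2^{−2} = 84/4.
As a reduced fraction: E[X] = 21 ≈ 21.0000.
Is E[X] < 1? NO.
Since E[X] ≥ 1, the first-moment bound is inconclusive at n = 9; it does NOT by itself certify R(3, 3) > 9.

E[X] = 21 ≈ 21.0000; E[X] ≥ 1; first-moment method inconclusive here.


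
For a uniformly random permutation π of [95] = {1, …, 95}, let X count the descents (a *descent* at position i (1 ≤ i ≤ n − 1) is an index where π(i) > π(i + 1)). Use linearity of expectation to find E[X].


Write X = Σ X_I over i = 1, …, 94, with X_I the indicator of one descent.
There are 94 indicators.
For each fixed i, the pair (π(i), π(i+1)) is a uniformly random ordered pair of distinct values from {1, …, 95}; by symmetry P[π(i) > π(i+1)] = 1/2.
By linearity: E[X] = 94 · (1/2) = (95 − 1) · (1/2) = 47 ≈ 47.000.

E[X] = 47 = 47.000.


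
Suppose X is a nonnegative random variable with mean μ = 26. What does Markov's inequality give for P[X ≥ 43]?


μ = E[X] = 26, a = 43.
Markov: P[X ≥ 43] ≤ μ/a = (26)/43 = 26/43.
Numerically: ≈ 0.604651.
(Since a = 43 > μ = 26.000000, the bound 26/43 is < 1 and informative.)

P[X ≥ 43] ≤ 26/43 ≈ 0.604651.


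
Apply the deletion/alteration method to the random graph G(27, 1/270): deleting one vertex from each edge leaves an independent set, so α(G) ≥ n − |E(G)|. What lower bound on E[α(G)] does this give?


E[|E(G)|] = C(27, 2)·p = 351 · (1/270) = 13/10.
E[α(G)] ≥ n − E[|E(G)|] = 27 − 13/10 = 257/10.
Numerically: ≈ 25.700000.
(This is only a lower bound; the true E[α(G)] may be larger.)

E[α(G)] ≥ 257/10 ≈ 25.700000.


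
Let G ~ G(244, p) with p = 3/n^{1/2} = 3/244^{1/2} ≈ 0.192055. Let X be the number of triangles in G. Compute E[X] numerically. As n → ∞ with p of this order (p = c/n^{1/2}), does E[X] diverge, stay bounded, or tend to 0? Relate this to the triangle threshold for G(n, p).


Number of potential triangles: C(244, 3) = 2391444.
Each occurs with probability p³ ≈ (0.192055)³ ≈ 7.08400770e-03.
By linearity: E[X] = C(244, 3)·p³ ≈ 2391444 · 7.08400770e-03 ≈ 16941.007713.
Since α = 1/2 < 1, p = c/n^{1/2} ≫ 1/n is above the triangle threshold p ~ 1/n. Asymptotically E[X] ~ (c³/6)·n^{3(1−α)} = (3³/6)·n^{1.5} → ∞; triangles are abundant w.h.p.

E[X] ≈ 16941.007713; in regime p = Θ(1/n^{1/2}) E[X] diverges (above the triangle threshold p ~ 1/n).


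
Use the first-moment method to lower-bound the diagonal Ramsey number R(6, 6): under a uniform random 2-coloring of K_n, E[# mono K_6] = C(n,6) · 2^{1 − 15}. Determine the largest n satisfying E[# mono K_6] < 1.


We need C(n, 6) · 2^{1 − 15} < 1, i.e. C(n, 6) < 2^{15 − 1} = 16384.
Check values of n near the boundary:
  n = 16: C(16, 6) = 8008; 8008 < 16384? YES
  n = 17: C(17, 6) = 12376; 12376 < 16384? YES
  n = 18: C(18, 6) = 18564; 18564 < 16384? NO
  n = 19: C(19, 6) = 27132; 27132 < 16384? NO
  n = 20: C(20, 6) = 38760; 38760 < 16384? NO
The largest n with C(n, 6) < 16384 is n = 17 (where E[X] = 1547/2048 ≈ 0.755371). Hence R(6, 6) > 17, i.e. R(6, 6) ≥ 18.

Largest n = 17; hence R(6, 6) > 17.


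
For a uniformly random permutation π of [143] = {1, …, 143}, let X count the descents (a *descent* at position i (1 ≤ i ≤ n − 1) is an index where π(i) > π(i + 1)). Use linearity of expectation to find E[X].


Write X = Σ X_I over i = 1, …, 142, with X_I the indicator of one descent.
There are 142 indicators.
For each fixed i, the pair (π(i), π(i+1)) is a uniformly random ordered pair of distinct values from {1, …, 143}; by symmetry P[π(i) > π(i+1)] = 1/2.
By linearity: E[X] = 142 · (1/2) = (143 − 1) · (1/2) = 71 ≈ 71.0000.

E[X] = 71 = 71.0000.


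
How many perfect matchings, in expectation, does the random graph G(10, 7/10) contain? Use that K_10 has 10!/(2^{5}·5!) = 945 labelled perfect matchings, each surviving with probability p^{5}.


K_10 has 10!/(2^{5}·5!) = 945 labelled perfect matchings.
For each such perfect matching H, let X_H = 1 if all 5 edges of H are present in G. Then P[X_H = 1] = p^{5} = (7/10)^{5} = 16807/100000.
By linearity: E[X] = Σ_H E[X_H] = 945 · p^{5} = 945 · 16807/100000 = 3176523/20000.
Numerically: E[X] ≈ 159.

E[X] = 945 · (7/10)^{5} = 3176523/20000 ≈ 159.


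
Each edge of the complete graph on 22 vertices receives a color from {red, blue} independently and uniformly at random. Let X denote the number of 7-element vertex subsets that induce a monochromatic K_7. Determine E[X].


Let X = Σ_S X_S over the C(22, 7) = 170544 subsets S of size 7, where X_S = 1 if the K_7 on S is monochromatic.
For a fixed S, the K_7 on S has C(7, 2) = 21 edges. P[all 21 edges red] = (1/2)^21, and likewise for blue, so P[monochromatic] = 2·(1/2)^21 = 2^{1 − 21} = 1/1048576.
By linearity: E[X] = C(22, 7) · 2^{1 − 21} = 170544 · 1/1048576 = 10659/65536.
Numerically: E[X] ≈ 0.162643.

E[X] = C(22,7)·2^(1−C(7,2)) = 10659/65536 ≈ 0.162643.


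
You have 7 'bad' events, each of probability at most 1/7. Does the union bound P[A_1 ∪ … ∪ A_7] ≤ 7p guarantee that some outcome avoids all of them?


Union bound: P[∪_{i=1}^{7} A_i] ≤ Σ_i P[A_i] ≤ 7·p = 7·(1/7) = 1.
Numerically: 1 ≈ 1.000.
Is 1 < 1? NO.
Since the bound 1 is ≥ 1, the union bound is uninformative here; it does NOT by itself certify existence.

7·p = 1 ≈ 1.000; existence NOT certified by the union bound.


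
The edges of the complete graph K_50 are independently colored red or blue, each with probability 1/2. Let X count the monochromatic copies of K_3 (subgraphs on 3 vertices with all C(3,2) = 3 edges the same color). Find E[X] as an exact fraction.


Let X = Σ_S X_S over the C(50, 3) = 19600 subsets S of size 3, where X_S = 1 if the K_3 on S is monochromatic.
For a fixed S, the K_3 on S has C(3, 2) = 3 edges. P[all 3 edges red] = (1/2)^3, and likewise for blue, so P[monochromatic] = 2·(1/2)^3 = 2^{1 − 3} = 1/4.
Summing: E[X] = C(50, 3) · 2^{1 − 3} = 19600 · 1/4 = 4900.
Numerically: E[X] ≈ 4900.00000.

E[X] = C(50,3)·2^(1−C(3,2)) = 4900 ≈ 4900.00000.


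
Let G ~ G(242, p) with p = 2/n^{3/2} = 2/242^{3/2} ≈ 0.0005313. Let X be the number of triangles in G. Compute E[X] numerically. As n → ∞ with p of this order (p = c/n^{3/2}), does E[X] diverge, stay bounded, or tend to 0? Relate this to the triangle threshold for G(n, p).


Number of potential triangles: C(242, 3) = 2332880.
Each occurs with probability p³ ≈ (0.0005313)³ ≈ 1.499412e-10.
By linearity: E[X] = C(242, 3)·p³ ≈ 2332880 · 1.499412e-10 ≈ 0.0003.
Since α = 3/2 > 1, p = c/n^{3/2} = o(1/n) is below the triangle threshold p ~ 1/n. Asymptotically E[X] ~ (c³/6)·n^{3(1−α)} = (2³/6)·n^{-1.5} → 0, so by Markov's inequality G has no triangles w.h.p.

E[X] ≈ 0.0003; in regime p = Θ(1/n^{3/2}) E[X] tends to 0 (below the triangle threshold p ~ 1/n).


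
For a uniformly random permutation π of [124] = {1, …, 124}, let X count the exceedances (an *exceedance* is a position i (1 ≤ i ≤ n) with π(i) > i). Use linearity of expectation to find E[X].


Write X = Σ_{i=1}^{124} X_i, where X_i = 1_{π(i) > i}.
For each fixed i, π(i) is uniform over {1, …, 124} (marginal of a uniform permutation), so P[π(i) > i] = (n − i)/n. Summing: Σ_{i=1}^{124} (n − i)/n = (0 + 1 + … + 123)/124 = 124(124 − 1)/(2·124) = (124 − 1)/2.
Hence E[X] = Σ_{i=1}^{124} (124 − i)/124 = 123/2 ≈ 61.50000.

E[X] = 123/2 = 61.50000.


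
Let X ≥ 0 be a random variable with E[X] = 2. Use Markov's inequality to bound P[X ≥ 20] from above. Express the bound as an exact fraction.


μ = E[X] = 2, a = 20.
Markov: P[X ≥ 20] ≤ μ/a = (2)/20 = 1/10.
Numerically: ≈ 0.100.
(Since a = 20 > μ = 2.000, the bound 1/10 is < 1 and informative.)

P[X ≥ 20] ≤ 1/10 ≈ 0.100.


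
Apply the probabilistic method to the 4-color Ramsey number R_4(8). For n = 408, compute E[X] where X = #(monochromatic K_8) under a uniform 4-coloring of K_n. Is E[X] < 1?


E[X] = C(408, 8) · 4^{1 − 28} = 17773458424095231 · 4^{−27} = 17773458424095231/18014398509481984.
As a reduced fraction: E[X] = 17773458424095231/18014398509481984 ≈ 0.98663.
Is E[X] < 1? YES.
Since E[X] < 1, there exists a 4-coloring of K_{408} with no monochromatic K_8; hence R_4(8) > 408.

E[X] = 17773458424095231/18014398509481984 ≈ 0.98663; E[X] < 1, so R_4(8) > 408.


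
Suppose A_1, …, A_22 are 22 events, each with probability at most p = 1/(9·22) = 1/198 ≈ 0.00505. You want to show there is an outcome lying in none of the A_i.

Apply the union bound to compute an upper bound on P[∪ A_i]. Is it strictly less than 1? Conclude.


Union bound: P[∪_{i=1}^{22} A_i] ≤ Σ_i P[A_i] ≤ 22·p = 22·(1/198) = 1/9.
Numerically: 1/9 ≈ 0.11111.
Is 1/9 < 1? YES.
Since P[∪ A_i] ≤ 1/9 < 1, the complement has P[∩ A_i^c] ≥ 1 − 1/9 = 8/9 > 0, so some outcome avoids every A_i.

22·p = 1/9 ≈ 0.11111; existence CERTIFIED by the union bound.


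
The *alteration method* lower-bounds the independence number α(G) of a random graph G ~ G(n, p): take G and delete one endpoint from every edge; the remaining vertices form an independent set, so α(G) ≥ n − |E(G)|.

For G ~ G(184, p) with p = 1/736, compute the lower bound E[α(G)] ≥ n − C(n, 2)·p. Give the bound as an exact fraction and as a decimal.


E[|E(G)|] = C(184, 2)·p = 16836 · (1/736) = 183/8.
E[α(G)] ≥ n − E[|E(G)|] = 184 − 183/8 = 1289/8.
Numerically: ≈ 161.125000.
(This is only a lower bound; the true E[α(G)] may be larger.)

E[α(G)] ≥ 1289/8 ≈ 161.125000.


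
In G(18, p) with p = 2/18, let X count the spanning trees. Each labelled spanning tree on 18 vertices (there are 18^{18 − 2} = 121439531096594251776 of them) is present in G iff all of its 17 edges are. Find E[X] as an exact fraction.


K_18 has 18^{18 − 2} = 121439531096594251776 labelled spanning trees.
For each such spanning tree H, let X_H = 1 if all 17 edges of H are present in G. Then P[X_H = 1] = p^{17} = (1/9)^{17} = 1/16677181699666569.
Summing the indicators: E[X] = Σ_H E[X_H] = 121439531096594251776 · p^{17} = 121439531096594251776 · 1/16677181699666569 = 65536/9.
Numerically: E[X] ≈ 7.28e+03.

E[X] = 121439531096594251776 · (1/9)^{17} = 65536/9 ≈ 7.28e+03.


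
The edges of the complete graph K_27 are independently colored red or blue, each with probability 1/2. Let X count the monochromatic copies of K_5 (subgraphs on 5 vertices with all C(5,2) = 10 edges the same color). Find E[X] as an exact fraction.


Let X = Σ_S X_S over the C(27, 5) = 80730 subsets S of size 5, where X_S = 1 if the K_5 on S is monochromatic.
For a fixed S, the K_5 on S has C(5, 2) = 10 edges. P[all 10 edges red] = (1/2)^10, and likewise for blue, so P[monochromatic] = 2·(1/2)^10 = 2^{1 − 10} = 1/512.
By linearity of expectation: E[X] = C(27, 5) · 2^{1 − 10} = 80730 · 1/512 = 40365/256.
Numerically: E[X] ≈ 157.676.

E[X] = C(27,5)·2^(1−C(5,2)) = 40365/256 ≈ 157.676.


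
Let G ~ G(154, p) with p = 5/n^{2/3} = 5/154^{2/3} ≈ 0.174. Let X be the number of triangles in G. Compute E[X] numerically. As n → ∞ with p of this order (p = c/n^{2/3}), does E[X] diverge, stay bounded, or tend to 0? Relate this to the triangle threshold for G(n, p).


Number of potential triangles: C(154, 3) = 596904.
Each occurs with probability p³ ≈ (0.174)³ ≈ 5.27070e-03.
By linearity: E[X] = C(154, 3)·p³ ≈ 596904 · 5.27070e-03 ≈ 3146.104.
Since α = 2/3 < 1, p = c/n^{2/3} ≫ 1/n is above the triangle threshold p ~ 1/n. Asymptotically E[X] ~ (c³/6)·n^{3(1−α)} = (5³/6)·n^{1} → ∞; triangles are abundant w.h.p.

E[X] ≈ 3146.104; in regime p = Θ(1/n^{2/3}) E[X] diverges (above the triangle threshold p ~ 1/n).


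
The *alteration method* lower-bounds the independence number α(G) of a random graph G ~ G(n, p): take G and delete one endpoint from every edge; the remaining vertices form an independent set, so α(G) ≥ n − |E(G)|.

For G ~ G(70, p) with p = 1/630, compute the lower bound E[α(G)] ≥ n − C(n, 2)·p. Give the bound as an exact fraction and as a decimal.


E[|E(G)|] = C(70, 2)·p = 2415 · (1/630) = 23/6.
E[α(G)] ≥ n − E[|E(G)|] = 70 − 23/6 = 397/6.
Numerically: ≈ 66.167.
(This is only a lower bound; the true E[α(G)] may be larger.)

E[α(G)] ≥ 397/6 ≈ 66.167.


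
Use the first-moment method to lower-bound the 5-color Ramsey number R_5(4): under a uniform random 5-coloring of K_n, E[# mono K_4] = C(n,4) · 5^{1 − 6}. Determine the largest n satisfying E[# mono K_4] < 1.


We need C(n, 4) · 5^{1 − 6} < 1, i.e. C(n, 4) < 5^{6 − 1} = 3125.
Check values of n near the boundary:
  n = 16: C(16, 4) = 1820; 1820 < 3125? YES
  n = 17: C(17, 4) = 2380; 2380 < 3125? YES
  n = 18: C(18, 4) = 3060; 3060 < 3125? YES
  n = 19: C(19, 4) = 3876; 3876 < 3125? NO
The largest n with C(n, 4) < 3125 is n = 18 (where E[X] = 612/625 ≈ 0.979200). Hence R_5(4) > 18, i.e. R_5(4) ≥ 19.

Largest n = 18; hence R_5(4) > 18.


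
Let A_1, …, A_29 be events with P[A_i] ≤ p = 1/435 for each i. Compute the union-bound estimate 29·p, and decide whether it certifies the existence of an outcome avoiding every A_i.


Union bound: P[∪_{i=1}^{29} A_i] ≤ Σ_i P[A_i] ≤ 29·p = 29·(1/435) = 1/15.
Numerically: 1/15 ≈ 0.067.
Is 1/15 < 1? YES.
Since P[∪ A_i] ≤ 1/15 < 1, the complement has P[∩ A_i^c] ≥ 1 − 1/15 = 14/15 > 0, so some outcome avoids every A_i.

29·p = 1/15 ≈ 0.067; existence CERTIFIED by the union bound.


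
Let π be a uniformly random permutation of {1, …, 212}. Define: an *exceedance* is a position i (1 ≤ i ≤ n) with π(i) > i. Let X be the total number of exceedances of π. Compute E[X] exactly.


Write X = Σ_{i=1}^{212} X_i, where X_i = 1_{π(i) > i}.
For each fixed i, π(i) is uniform over {1, …, 212} (marginal of a uniform permutation), so P[π(i) > i] = (n − i)/n. Summing: Σ_{i=1}^{212} (n − i)/n = (0 + 1 + … + 211)/212 = 212(212 − 1)/(2·212) = (212 − 1)/2.
Hence E[X] = Σ_{i=1}^{212} (212 − i)/212 = 211/2 ≈ 105.500.

E[X] = 211/2 = 105.500.


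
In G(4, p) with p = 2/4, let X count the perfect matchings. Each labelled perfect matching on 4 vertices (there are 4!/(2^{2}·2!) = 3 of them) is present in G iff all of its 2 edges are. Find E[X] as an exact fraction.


K_4 has 4!/(2^{2}·2!) = 3 labelled perfect matchings.
For each such perfect matching H, let X_H = 1 if all 2 edges of H are present in G. Then P[X_H = 1] = p^{2} = (1/2)^{2} = 1/4.
Summing the indicators: E[X] = Σ_H E[X_H] = 3 · p^{2} = 3 · 1/4 = 3/4.
Numerically: E[X] ≈ 0.75.

E[X] = 3 · (1/2)^{2} = 3/4 ≈ 0.75.


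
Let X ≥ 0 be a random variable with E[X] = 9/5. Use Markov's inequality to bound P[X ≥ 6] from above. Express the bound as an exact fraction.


μ = E[X] = 9/5, a = 6.
Markov: P[X ≥ 6] ≤ μ/a = (9/5)/6 = 3/10.
Numerically: ≈ 0.3000.
(Since a = 6 > μ = 1.8000, the bound 3/10 is < 1 and informative.)

P[X ≥ 6] ≤ 3/10 ≈ 0.3000.


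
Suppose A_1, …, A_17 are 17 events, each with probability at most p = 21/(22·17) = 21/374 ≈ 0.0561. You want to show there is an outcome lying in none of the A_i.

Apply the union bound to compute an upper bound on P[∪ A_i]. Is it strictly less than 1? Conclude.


Union bound: P[∪_{i=1}^{17} A_i] ≤ Σ_i P[A_i] ≤ 17·p = 17·(21/374) = 21/22.
Numerically: 21/22 ≈ 0.9545.
Is 21/22 < 1? YES.
Since P[∪ A_i] ≤ 21/22 < 1, the complement has P[∩ A_i^c] ≥ 1 − 21/22 = 1/22 > 0, so some outcome avoids every A_i.

17·p = 21/22 ≈ 0.9545; existence CERTIFIED by the union bound.


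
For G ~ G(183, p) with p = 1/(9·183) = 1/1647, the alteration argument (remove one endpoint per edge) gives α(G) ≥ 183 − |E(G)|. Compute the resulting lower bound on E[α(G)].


E[|E(G)|] = C(183, 2)·p = 16653 · (1/1647) = 91/9.
E[α(G)] ≥ n − E[|E(G)|] = 183 − 91/9 = 1556/9.
Numerically: ≈ 172.88889.
(This is only a lower bound; the true E[α(G)] may be larger.)

E[α(G)] ≥ 1556/9 ≈ 172.88889.
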